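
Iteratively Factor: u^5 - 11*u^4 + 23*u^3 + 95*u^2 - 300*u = (u)*(u^4 - 11*u^3 + 23*u^2 + 95*u - 300) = u*(u - 4)*(u^3 - 7*u^2 - 5*u + 75) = u*(u - 5)*(u - 4)*(u^2 - 2*u - 15) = u*(u - 5)^2*(u - 4)*(u + 3)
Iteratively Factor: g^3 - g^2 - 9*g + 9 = (g + 3)*(g^2 - 4*g + 3) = (g - 3)*(g + 3)*(g - 1)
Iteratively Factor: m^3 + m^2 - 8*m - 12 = (m + 2)*(m^2 - m - 6) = (m - 3)*(m + 2)*(m + 2)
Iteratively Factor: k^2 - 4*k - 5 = (k - 5)*(k + 1)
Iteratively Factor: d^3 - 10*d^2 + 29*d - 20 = (d - 4)*(d^2 - 6*d + 5) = (d - 4)*(d - 1)*(d - 5)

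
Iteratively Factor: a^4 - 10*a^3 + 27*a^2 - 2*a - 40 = (a - 5)*(a^3 - 5*a^2 + 2*a + 8) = (a - 5)*(a + 1)*(a^2 - 6*a + 8) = (a - 5)*(a - 2)*(a + 1)*(a - 4)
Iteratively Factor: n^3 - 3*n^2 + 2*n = (n - 1)*(n^2 - 2*n) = n*(n - 1)*(n - 2)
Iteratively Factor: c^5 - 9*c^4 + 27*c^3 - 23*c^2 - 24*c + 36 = (c - 3)*(c^4 - 6*c^3 + 9*c^2 + 4*c - 12) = (c - 3)*(c + 1)*(c^3 - 7*c^2 + 16*c - 12) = (c - 3)*(c - 2)*(c + 1)*(c^2 - 5*c + 6) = (c - 3)^2*(c - 2)*(c + 1)*(c - 2)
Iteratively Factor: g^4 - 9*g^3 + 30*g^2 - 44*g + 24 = (g - 3)*(g^3 - 6*g^2 + 12*g - 8) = (g - 3)*(g - 2)*(g^2 - 4*g + 4) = (g - 3)*(g - 2)^2*(g - 2)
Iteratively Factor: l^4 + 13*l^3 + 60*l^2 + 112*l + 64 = (l + 1)*(l^3 + 12*l^2 + 48*l + 64) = (l + 1)*(l + 4)*(l^2 + 8*l + 16) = (l + 1)*(l + 4)^2*(l + 4)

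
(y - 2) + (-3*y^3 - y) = -3*y^3 - 2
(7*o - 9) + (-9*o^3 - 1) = -9*o^3 + 7*o - 10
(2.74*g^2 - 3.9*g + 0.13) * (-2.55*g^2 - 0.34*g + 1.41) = -6.987*g^4 + 9.0134*g^3 + 4.8579*g^2 - 5.5432*g + 0.1833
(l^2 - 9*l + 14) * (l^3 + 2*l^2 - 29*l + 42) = l^5 - 7*l^4 - 33*l^3 + 331*l^2 - 784*l + 588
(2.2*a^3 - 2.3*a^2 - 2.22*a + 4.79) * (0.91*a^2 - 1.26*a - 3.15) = 2.002*a^5 - 4.865*a^4 - 6.0522*a^3 + 14.4011*a^2 + 0.9576*a - 15.0885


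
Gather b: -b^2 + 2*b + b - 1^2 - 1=-b^2 + 3*b - 2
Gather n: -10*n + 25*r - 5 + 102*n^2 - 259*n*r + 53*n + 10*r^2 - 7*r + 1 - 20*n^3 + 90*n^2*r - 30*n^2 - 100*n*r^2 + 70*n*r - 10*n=-20*n^3 + n^2*(90*r + 72) + n*(-100*r^2 - 189*r + 33) + 10*r^2 + 18*r - 4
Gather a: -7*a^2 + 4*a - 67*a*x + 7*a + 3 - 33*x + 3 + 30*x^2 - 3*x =-7*a^2 + a*(11 - 67*x) + 30*x^2 - 36*x + 6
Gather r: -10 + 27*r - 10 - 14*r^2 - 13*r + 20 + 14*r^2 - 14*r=0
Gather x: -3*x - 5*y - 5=-3*x - 5*y - 5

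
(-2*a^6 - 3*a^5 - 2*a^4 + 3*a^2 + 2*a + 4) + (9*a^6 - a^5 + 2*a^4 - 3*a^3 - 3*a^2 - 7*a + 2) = 7*a^6 - 4*a^5 - 3*a^3 - 5*a + 6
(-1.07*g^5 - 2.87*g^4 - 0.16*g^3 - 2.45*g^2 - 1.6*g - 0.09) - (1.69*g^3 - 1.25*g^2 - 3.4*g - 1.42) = -1.07*g^5 - 2.87*g^4 - 1.85*g^3 - 1.2*g^2 + 1.8*g + 1.33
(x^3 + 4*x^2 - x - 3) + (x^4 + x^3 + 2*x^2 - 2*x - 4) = x^4 + 2*x^3 + 6*x^2 - 3*x - 7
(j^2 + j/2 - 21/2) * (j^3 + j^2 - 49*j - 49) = j^5 + 3*j^4/2 - 59*j^3 - 84*j^2 + 490*j + 1029/2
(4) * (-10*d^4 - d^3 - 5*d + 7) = -40*d^4 - 4*d^3 - 20*d + 28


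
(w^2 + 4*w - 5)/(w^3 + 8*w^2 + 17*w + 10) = (w - 1)/(w^2 + 3*w + 2)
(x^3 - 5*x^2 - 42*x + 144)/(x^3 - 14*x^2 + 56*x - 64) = (x^2 + 3*x - 18)/(x^2 - 6*x + 8)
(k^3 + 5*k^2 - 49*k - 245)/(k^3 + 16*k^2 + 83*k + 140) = (k - 7)/(k + 4)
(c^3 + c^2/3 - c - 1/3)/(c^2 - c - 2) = (3*c^2 - 2*c - 1)/(3*(c - 2))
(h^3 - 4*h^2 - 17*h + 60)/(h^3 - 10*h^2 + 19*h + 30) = (h^2 + h - 12)/(h^2 - 5*h - 6)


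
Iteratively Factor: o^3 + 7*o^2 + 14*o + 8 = (o + 1)*(o^2 + 6*o + 8) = (o + 1)*(o + 4)*(o + 2)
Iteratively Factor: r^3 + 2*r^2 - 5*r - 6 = (r - 2)*(r^2 + 4*r + 3) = (r - 2)*(r + 3)*(r + 1)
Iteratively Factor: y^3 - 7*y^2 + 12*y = (y - 3)*(y^2 - 4*y) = y*(y - 3)*(y - 4)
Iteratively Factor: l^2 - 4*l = (l - 4)*(l)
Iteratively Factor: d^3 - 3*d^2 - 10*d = (d)*(d^2 - 3*d - 10) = d*(d - 5)*(d + 2)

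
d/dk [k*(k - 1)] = 2*k - 1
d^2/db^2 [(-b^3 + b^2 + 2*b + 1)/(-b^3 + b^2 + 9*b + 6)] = 6*(7*b^5 + 3*b^4 + 10*b^3 + 44*b^2 + 33*b - 1)/(b^9 - 3*b^8 - 24*b^7 + 35*b^6 + 252*b^5 + 63*b^4 - 945*b^3 - 1566*b^2 - 972*b - 216)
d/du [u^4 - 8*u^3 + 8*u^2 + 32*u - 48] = 4*u^3 - 24*u^2 + 16*u + 32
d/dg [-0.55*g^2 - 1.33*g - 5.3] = -1.1*g - 1.33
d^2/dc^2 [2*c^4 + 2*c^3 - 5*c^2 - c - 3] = 24*c^2 + 12*c - 10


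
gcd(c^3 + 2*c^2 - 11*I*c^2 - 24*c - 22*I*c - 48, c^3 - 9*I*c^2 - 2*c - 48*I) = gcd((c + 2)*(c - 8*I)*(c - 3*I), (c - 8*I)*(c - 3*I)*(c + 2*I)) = c^2 - 11*I*c - 24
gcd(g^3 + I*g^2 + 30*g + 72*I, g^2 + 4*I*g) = g + 4*I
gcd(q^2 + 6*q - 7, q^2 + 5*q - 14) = q + 7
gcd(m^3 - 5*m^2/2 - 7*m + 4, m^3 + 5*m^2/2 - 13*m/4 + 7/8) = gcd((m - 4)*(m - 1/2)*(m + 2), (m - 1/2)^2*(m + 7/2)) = m - 1/2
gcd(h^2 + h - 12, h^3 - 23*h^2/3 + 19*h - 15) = h - 3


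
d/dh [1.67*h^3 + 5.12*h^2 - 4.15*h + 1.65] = 5.01*h^2 + 10.24*h - 4.15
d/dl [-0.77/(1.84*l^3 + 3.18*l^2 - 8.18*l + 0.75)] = (4.2504*l^2 + 4.8972*l - 6.2986)/(1.84*l^3 + 3.18*l^2 - 8.18*l + 0.75)^2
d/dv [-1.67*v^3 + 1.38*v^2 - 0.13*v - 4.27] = -5.01*v^2 + 2.76*v - 0.13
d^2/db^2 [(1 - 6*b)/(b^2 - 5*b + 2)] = 2*(-(2*b - 5)^2*(6*b - 1) + (18*b - 31)*(b^2 - 5*b + 2))/(b^2 - 5*b + 2)^3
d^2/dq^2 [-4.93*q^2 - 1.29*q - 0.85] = -9.86000000000000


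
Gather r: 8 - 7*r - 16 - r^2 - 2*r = -r^2 - 9*r - 8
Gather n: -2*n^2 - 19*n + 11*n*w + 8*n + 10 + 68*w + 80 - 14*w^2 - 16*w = -2*n^2 + n*(11*w - 11) - 14*w^2 + 52*w + 90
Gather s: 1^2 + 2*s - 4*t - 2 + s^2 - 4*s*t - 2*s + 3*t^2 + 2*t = s^2 - 4*s*t + 3*t^2 - 2*t - 1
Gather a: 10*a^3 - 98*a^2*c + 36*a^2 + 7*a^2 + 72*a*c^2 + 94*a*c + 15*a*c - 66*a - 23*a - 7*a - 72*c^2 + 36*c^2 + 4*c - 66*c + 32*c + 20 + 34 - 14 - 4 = 10*a^3 + a^2*(43 - 98*c) + a*(72*c^2 + 109*c - 96) - 36*c^2 - 30*c + 36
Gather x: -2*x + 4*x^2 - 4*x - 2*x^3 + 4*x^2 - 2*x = -2*x^3 + 8*x^2 - 8*x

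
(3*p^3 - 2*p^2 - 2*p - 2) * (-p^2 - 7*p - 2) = -3*p^5 - 19*p^4 + 10*p^3 + 20*p^2 + 18*p + 4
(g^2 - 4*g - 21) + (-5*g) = g^2 - 9*g - 21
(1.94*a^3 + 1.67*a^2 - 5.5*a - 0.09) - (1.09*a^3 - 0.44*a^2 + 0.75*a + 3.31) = 0.85*a^3 + 2.11*a^2 - 6.25*a - 3.4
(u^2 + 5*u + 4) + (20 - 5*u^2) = -4*u^2 + 5*u + 24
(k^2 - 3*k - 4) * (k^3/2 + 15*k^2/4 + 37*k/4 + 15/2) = k^5/2 + 9*k^4/4 - 4*k^3 - 141*k^2/4 - 119*k/2 - 30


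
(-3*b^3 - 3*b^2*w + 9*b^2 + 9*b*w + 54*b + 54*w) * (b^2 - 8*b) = -3*b^5 - 3*b^4*w + 33*b^4 + 33*b^3*w - 18*b^3 - 18*b^2*w - 432*b^2 - 432*b*w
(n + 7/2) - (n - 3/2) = 5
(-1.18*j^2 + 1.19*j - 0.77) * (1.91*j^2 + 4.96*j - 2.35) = -2.2538*j^4 - 3.5799*j^3 + 7.2047*j^2 - 6.6157*j + 1.8095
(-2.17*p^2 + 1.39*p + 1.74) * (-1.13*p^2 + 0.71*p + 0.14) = 2.4521*p^4 - 3.1114*p^3 - 1.2831*p^2 + 1.43*p + 0.2436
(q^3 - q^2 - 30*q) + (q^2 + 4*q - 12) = q^3 - 26*q - 12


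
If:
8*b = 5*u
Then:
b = 5*u/8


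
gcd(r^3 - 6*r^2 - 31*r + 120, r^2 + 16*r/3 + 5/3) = r + 5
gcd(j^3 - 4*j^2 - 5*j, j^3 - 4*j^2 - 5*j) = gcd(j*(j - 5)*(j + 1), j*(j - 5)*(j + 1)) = j^3 - 4*j^2 - 5*j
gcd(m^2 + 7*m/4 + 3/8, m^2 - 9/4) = m + 3/2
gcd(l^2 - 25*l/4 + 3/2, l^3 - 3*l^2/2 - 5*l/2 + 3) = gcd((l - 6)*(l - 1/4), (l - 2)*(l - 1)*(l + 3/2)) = 1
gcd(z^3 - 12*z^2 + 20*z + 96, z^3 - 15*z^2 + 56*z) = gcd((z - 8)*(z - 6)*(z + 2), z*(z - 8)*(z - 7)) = z - 8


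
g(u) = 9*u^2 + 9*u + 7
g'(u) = 18*u + 9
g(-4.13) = 123.34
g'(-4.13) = -65.34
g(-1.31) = 10.65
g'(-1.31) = -14.58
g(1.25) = 32.31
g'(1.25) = 31.50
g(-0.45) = 4.77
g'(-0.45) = 0.90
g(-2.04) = 26.09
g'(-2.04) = -27.72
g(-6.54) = 333.08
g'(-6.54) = -108.72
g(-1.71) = 17.93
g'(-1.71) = -21.78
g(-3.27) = 73.81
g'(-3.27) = -49.86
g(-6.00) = 277.00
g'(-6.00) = -99.00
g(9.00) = 817.00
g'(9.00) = 171.00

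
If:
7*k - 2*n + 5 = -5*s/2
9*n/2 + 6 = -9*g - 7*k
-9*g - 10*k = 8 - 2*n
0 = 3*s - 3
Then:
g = 229/711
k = -179/158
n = -17/79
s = 1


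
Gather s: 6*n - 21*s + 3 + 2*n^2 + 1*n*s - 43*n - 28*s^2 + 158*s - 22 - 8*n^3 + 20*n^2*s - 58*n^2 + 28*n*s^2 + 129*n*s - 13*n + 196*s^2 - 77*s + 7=-8*n^3 - 56*n^2 - 50*n + s^2*(28*n + 168) + s*(20*n^2 + 130*n + 60) - 12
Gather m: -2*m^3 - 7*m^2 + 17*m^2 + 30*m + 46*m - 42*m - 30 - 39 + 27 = -2*m^3 + 10*m^2 + 34*m - 42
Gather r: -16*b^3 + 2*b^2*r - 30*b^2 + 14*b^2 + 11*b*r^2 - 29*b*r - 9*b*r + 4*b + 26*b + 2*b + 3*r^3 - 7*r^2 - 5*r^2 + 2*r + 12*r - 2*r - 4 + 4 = -16*b^3 - 16*b^2 + 32*b + 3*r^3 + r^2*(11*b - 12) + r*(2*b^2 - 38*b + 12)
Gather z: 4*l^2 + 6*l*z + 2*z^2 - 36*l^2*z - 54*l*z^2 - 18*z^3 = 4*l^2 - 18*z^3 + z^2*(2 - 54*l) + z*(-36*l^2 + 6*l)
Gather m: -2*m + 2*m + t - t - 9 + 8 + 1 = 0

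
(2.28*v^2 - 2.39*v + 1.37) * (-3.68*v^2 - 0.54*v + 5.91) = -8.3904*v^4 + 7.564*v^3 + 9.7238*v^2 - 14.8647*v + 8.0967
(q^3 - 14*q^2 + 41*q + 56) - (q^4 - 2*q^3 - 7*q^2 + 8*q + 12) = -q^4 + 3*q^3 - 7*q^2 + 33*q + 44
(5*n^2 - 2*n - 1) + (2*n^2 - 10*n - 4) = 7*n^2 - 12*n - 5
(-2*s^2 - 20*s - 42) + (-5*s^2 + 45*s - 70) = -7*s^2 + 25*s - 112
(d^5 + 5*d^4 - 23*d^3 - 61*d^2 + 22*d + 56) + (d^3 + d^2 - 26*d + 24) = d^5 + 5*d^4 - 22*d^3 - 60*d^2 - 4*d + 80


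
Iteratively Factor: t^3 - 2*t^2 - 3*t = (t - 3)*(t^2 + t) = (t - 3)*(t + 1)*(t)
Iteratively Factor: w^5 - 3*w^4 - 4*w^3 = (w)*(w^4 - 3*w^3 - 4*w^2) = w*(w + 1)*(w^3 - 4*w^2) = w^2*(w + 1)*(w^2 - 4*w) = w^2*(w - 4)*(w + 1)*(w)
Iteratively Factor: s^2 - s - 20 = (s + 4)*(s - 5)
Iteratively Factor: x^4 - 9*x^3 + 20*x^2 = (x - 5)*(x^3 - 4*x^2) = x*(x - 5)*(x^2 - 4*x) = x^2*(x - 5)*(x - 4)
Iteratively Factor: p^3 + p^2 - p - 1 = (p - 1)*(p^2 + 2*p + 1) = (p - 1)*(p + 1)*(p + 1)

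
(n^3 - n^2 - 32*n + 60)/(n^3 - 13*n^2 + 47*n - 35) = (n^2 + 4*n - 12)/(n^2 - 8*n + 7)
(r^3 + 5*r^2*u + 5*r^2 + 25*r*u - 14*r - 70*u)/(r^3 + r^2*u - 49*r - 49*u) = (r^2 + 5*r*u - 2*r - 10*u)/(r^2 + r*u - 7*r - 7*u)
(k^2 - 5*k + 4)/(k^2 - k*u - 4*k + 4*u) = (1 - k)/(-k + u)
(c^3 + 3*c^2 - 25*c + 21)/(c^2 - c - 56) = (c^2 - 4*c + 3)/(c - 8)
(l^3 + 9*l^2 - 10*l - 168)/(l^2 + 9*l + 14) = (l^2 + 2*l - 24)/(l + 2)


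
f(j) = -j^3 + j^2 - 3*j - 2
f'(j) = -3*j^2 + 2*j - 3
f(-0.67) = 0.76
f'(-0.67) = -5.69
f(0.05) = -2.15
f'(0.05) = -2.91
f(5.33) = -141.00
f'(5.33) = -77.57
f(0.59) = -3.63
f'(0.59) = -2.86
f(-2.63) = 31.00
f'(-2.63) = -29.01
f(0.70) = -3.95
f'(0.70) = -3.07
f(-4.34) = 111.60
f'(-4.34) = -68.19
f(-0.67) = 0.76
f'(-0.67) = -5.69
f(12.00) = -1622.00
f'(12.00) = -411.00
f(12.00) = -1622.00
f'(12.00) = -411.00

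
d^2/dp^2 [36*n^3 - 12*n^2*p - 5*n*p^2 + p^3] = -10*n + 6*p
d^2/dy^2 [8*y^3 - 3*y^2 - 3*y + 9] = 48*y - 6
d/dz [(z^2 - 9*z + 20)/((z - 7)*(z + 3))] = (5*z^2 - 82*z + 269)/(z^4 - 8*z^3 - 26*z^2 + 168*z + 441)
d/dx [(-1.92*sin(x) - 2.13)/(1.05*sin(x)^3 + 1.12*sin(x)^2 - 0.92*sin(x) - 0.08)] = (4.032*sin(x)^3 + 8.8599*sin(x)^2 + 4.7712*sin(x) - 1.806)*cos(x)/(1.1025*sin(x)^6 + 2.352*sin(x)^5 - 0.6776*sin(x)^4 - 2.2288*sin(x)^3 + 0.6672*sin(x)^2 + 0.1472*sin(x) + 0.0064)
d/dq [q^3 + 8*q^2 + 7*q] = 3*q^2 + 16*q + 7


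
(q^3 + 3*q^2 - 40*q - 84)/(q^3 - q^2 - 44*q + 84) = (q + 2)/(q - 2)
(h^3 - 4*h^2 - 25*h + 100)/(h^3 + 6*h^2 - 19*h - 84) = (h^2 - 25)/(h^2 + 10*h + 21)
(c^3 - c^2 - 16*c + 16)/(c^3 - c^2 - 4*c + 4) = (c^2 - 16)/(c^2 - 4)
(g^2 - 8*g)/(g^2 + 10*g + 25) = g*(g - 8)/(g^2 + 10*g + 25)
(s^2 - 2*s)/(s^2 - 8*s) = (s - 2)/(s - 8)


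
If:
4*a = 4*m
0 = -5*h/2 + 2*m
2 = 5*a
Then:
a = 2/5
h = 8/25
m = 2/5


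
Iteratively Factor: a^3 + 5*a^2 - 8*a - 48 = (a - 3)*(a^2 + 8*a + 16) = (a - 3)*(a + 4)*(a + 4)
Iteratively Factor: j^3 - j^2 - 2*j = (j)*(j^2 - j - 2) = j*(j + 1)*(j - 2)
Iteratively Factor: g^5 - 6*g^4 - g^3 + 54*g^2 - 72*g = (g - 3)*(g^4 - 3*g^3 - 10*g^2 + 24*g) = g*(g - 3)*(g^3 - 3*g^2 - 10*g + 24) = g*(g - 3)*(g - 2)*(g^2 - g - 12) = g*(g - 4)*(g - 3)*(g - 2)*(g + 3)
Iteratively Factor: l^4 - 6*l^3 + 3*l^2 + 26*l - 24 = (l - 1)*(l^3 - 5*l^2 - 2*l + 24) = (l - 1)*(l + 2)*(l^2 - 7*l + 12) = (l - 3)*(l - 1)*(l + 2)*(l - 4)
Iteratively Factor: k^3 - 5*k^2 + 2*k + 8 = (k - 4)*(k^2 - k - 2) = (k - 4)*(k + 1)*(k - 2)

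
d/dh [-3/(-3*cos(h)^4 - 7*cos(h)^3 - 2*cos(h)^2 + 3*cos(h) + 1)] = 3*(12*cos(h)^3 + 21*cos(h)^2 + 4*cos(h) - 3)*sin(h)/((-sin(h)^2 + cos(h))^2*(cos(h) + 1)^2*(3*cos(h) + 1)^2)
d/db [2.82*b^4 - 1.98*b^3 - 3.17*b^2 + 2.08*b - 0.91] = 11.28*b^3 - 5.94*b^2 - 6.34*b + 2.08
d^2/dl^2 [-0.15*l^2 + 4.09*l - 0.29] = -0.300000000000000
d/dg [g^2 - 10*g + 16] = 2*g - 10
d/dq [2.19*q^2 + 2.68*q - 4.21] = 4.38*q + 2.68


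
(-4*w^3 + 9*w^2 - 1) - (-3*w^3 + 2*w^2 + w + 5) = -w^3 + 7*w^2 - w - 6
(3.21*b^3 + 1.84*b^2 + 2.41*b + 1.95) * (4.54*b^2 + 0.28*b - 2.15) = 14.5734*b^5 + 9.2524*b^4 + 4.5551*b^3 + 5.5718*b^2 - 4.6355*b - 4.1925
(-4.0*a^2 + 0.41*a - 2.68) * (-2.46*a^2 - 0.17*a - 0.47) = 9.84*a^4 - 0.3286*a^3 + 8.4031*a^2 + 0.2629*a + 1.2596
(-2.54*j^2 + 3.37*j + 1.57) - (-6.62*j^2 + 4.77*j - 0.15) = 4.08*j^2 - 1.4*j + 1.72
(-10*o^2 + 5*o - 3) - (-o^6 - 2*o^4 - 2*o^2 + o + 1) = o^6 + 2*o^4 - 8*o^2 + 4*o - 4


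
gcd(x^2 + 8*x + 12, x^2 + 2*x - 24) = x + 6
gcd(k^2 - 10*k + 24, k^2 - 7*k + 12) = k - 4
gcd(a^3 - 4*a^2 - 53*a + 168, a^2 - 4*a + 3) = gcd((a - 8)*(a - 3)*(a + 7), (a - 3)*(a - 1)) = a - 3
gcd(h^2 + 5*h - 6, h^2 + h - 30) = h + 6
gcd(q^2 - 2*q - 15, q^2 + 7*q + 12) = q + 3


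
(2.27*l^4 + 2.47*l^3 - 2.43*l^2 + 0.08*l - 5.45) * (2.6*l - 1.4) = 5.902*l^5 + 3.244*l^4 - 9.776*l^3 + 3.61*l^2 - 14.282*l + 7.63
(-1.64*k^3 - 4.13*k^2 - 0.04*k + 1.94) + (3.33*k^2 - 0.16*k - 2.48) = -1.64*k^3 - 0.8*k^2 - 0.2*k - 0.54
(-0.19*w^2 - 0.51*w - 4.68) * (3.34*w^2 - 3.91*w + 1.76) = -0.6346*w^4 - 0.9605*w^3 - 13.9715*w^2 + 17.4012*w - 8.2368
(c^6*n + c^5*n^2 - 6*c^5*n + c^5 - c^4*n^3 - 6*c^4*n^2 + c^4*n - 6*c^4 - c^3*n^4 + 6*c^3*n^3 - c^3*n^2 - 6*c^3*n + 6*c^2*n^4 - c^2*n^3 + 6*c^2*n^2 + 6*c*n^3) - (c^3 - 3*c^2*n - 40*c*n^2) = c^6*n + c^5*n^2 - 6*c^5*n + c^5 - c^4*n^3 - 6*c^4*n^2 + c^4*n - 6*c^4 - c^3*n^4 + 6*c^3*n^3 - c^3*n^2 - 6*c^3*n - c^3 + 6*c^2*n^4 - c^2*n^3 + 6*c^2*n^2 + 3*c^2*n + 6*c*n^3 + 40*c*n^2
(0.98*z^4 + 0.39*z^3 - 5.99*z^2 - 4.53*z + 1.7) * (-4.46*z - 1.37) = -4.3708*z^5 - 3.082*z^4 + 26.1811*z^3 + 28.4101*z^2 - 1.3759*z - 2.329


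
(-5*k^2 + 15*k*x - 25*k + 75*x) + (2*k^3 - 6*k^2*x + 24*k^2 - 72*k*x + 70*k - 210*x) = 2*k^3 - 6*k^2*x + 19*k^2 - 57*k*x + 45*k - 135*x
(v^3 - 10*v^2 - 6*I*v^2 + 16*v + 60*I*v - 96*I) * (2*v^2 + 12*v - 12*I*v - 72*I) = 2*v^5 - 8*v^4 - 24*I*v^4 - 160*v^3 + 96*I*v^3 + 480*v^2 + 1056*I*v^2 + 3168*v - 2304*I*v - 6912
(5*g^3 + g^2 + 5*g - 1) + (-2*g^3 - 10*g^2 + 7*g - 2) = 3*g^3 - 9*g^2 + 12*g - 3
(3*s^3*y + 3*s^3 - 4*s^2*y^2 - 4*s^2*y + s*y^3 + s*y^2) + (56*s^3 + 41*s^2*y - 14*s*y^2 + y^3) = 3*s^3*y + 59*s^3 - 4*s^2*y^2 + 37*s^2*y + s*y^3 - 13*s*y^2 + y^3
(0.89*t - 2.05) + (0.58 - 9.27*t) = -8.38*t - 1.47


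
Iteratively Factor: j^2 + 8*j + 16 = (j + 4)*(j + 4)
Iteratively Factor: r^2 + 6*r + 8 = (r + 2)*(r + 4)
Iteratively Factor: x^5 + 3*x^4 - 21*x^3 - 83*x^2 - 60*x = (x - 5)*(x^4 + 8*x^3 + 19*x^2 + 12*x) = (x - 5)*(x + 1)*(x^3 + 7*x^2 + 12*x) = (x - 5)*(x + 1)*(x + 3)*(x^2 + 4*x) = (x - 5)*(x + 1)*(x + 3)*(x + 4)*(x)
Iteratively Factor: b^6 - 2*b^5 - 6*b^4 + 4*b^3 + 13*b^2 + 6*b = (b - 3)*(b^5 + b^4 - 3*b^3 - 5*b^2 - 2*b) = (b - 3)*(b + 1)*(b^4 - 3*b^2 - 2*b) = (b - 3)*(b + 1)^2*(b^3 - b^2 - 2*b) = b*(b - 3)*(b + 1)^2*(b^2 - b - 2) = b*(b - 3)*(b + 1)^3*(b - 2)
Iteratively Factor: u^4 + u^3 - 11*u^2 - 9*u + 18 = (u - 3)*(u^3 + 4*u^2 + u - 6) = (u - 3)*(u + 2)*(u^2 + 2*u - 3) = (u - 3)*(u + 2)*(u + 3)*(u - 1)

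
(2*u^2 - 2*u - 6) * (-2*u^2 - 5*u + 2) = -4*u^4 - 6*u^3 + 26*u^2 + 26*u - 12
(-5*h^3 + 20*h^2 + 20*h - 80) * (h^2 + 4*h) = -5*h^5 + 100*h^3 - 320*h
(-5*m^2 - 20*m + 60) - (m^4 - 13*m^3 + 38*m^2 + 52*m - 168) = -m^4 + 13*m^3 - 43*m^2 - 72*m + 228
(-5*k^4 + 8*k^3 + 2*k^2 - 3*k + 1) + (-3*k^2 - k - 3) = -5*k^4 + 8*k^3 - k^2 - 4*k - 2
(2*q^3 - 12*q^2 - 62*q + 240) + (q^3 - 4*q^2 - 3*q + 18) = 3*q^3 - 16*q^2 - 65*q + 258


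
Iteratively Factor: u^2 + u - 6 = (u - 2)*(u + 3)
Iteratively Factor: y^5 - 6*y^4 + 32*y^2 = (y - 4)*(y^4 - 2*y^3 - 8*y^2) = y*(y - 4)*(y^3 - 2*y^2 - 8*y) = y*(y - 4)*(y + 2)*(y^2 - 4*y) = y*(y - 4)^2*(y + 2)*(y)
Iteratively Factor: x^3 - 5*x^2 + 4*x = (x)*(x^2 - 5*x + 4) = x*(x - 1)*(x - 4)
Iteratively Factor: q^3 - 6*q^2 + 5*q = (q)*(q^2 - 6*q + 5) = q*(q - 1)*(q - 5)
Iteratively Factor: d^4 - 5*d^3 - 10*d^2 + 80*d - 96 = (d - 4)*(d^3 - d^2 - 14*d + 24) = (d - 4)*(d - 2)*(d^2 + d - 12) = (d - 4)*(d - 3)*(d - 2)*(d + 4)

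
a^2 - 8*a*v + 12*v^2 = (a - 6*v)*(a - 2*v)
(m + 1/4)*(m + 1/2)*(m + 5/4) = m^3 + 2*m^2 + 17*m/16 + 5/32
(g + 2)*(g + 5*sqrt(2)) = g^2 + 2*g + 5*sqrt(2)*g + 10*sqrt(2)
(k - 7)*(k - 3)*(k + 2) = k^3 - 8*k^2 + k + 42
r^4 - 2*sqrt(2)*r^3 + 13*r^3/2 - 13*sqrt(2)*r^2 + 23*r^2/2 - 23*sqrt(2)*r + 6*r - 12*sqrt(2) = (r + 1)*(r + 3/2)*(r + 4)*(r - 2*sqrt(2))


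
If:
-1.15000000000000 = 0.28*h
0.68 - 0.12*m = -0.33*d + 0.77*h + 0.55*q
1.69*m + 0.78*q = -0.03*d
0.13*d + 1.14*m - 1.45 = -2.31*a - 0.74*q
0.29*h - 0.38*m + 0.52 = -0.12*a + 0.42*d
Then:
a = -0.33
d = 2.20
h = -4.11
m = -4.31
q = 9.25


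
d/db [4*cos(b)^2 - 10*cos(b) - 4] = 2*(5 - 4*cos(b))*sin(b)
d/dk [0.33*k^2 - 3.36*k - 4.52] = 0.66*k - 3.36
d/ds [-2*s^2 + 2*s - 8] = 2 - 4*s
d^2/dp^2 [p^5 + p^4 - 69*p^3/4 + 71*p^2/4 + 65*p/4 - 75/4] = 20*p^3 + 12*p^2 - 207*p/2 + 71/2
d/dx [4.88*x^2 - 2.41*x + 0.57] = 9.76*x - 2.41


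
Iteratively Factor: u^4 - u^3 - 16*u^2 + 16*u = (u)*(u^3 - u^2 - 16*u + 16) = u*(u + 4)*(u^2 - 5*u + 4) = u*(u - 1)*(u + 4)*(u - 4)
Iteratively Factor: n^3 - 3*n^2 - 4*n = (n + 1)*(n^2 - 4*n) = (n - 4)*(n + 1)*(n)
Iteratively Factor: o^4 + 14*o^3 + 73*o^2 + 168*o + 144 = (o + 3)*(o^3 + 11*o^2 + 40*o + 48) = (o + 3)*(o + 4)*(o^2 + 7*o + 12) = (o + 3)*(o + 4)^2*(o + 3)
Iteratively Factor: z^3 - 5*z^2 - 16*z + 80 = (z + 4)*(z^2 - 9*z + 20) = (z - 4)*(z + 4)*(z - 5)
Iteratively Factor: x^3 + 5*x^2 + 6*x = (x)*(x^2 + 5*x + 6) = x*(x + 2)*(x + 3)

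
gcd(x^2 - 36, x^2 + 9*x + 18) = x + 6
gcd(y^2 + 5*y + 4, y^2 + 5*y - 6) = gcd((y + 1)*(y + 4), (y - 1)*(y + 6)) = 1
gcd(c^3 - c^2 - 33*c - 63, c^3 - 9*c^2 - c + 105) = c^2 - 4*c - 21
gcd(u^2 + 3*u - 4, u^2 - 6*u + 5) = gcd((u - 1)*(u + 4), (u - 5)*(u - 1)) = u - 1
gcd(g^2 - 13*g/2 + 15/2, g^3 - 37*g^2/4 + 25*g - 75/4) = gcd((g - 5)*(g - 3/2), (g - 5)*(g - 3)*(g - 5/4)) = g - 5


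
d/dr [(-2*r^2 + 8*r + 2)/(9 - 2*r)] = 4*(r^2 - 9*r + 19)/(4*r^2 - 36*r + 81)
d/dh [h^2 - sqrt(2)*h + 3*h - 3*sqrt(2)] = 2*h - sqrt(2) + 3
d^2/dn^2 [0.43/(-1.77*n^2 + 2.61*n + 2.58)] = (-2.694294*n^2 + 3.972942*n + 0.43*(3.54*n - 2.61)*(7.08*n - 5.22) + 3.927276)/(-1.77*n^2 + 2.61*n + 2.58)^3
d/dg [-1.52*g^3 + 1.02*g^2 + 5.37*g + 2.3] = -4.56*g^2 + 2.04*g + 5.37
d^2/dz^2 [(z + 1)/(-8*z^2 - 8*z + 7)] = 16*(-8*(z + 1)*(2*z + 1)^2 + (3*z + 2)*(8*z^2 + 8*z - 7))/(8*z^2 + 8*z - 7)^3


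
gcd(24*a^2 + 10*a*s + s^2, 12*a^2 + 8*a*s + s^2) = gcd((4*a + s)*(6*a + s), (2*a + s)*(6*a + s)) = 6*a + s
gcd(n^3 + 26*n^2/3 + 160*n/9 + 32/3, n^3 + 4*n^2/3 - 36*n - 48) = n^2 + 22*n/3 + 8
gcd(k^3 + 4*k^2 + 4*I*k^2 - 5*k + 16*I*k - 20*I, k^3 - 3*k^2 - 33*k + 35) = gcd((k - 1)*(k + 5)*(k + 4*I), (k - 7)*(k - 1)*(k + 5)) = k^2 + 4*k - 5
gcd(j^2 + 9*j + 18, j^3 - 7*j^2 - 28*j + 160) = 1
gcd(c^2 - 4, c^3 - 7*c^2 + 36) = c + 2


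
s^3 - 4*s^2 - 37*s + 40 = (s - 8)*(s - 1)*(s + 5)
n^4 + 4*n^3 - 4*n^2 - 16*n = n*(n - 2)*(n + 2)*(n + 4)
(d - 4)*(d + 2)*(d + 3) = d^3 + d^2 - 14*d - 24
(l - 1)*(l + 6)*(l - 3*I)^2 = l^4 + 5*l^3 - 6*I*l^3 - 15*l^2 - 30*I*l^2 - 45*l + 36*I*l + 54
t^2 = t^2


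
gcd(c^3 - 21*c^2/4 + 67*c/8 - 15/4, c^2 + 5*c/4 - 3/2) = c - 3/4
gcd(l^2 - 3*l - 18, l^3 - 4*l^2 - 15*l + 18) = l^2 - 3*l - 18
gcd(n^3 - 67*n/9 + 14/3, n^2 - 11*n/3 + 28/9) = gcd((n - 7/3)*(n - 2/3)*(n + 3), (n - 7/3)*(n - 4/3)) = n - 7/3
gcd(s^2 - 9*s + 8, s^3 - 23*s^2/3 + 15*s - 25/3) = s - 1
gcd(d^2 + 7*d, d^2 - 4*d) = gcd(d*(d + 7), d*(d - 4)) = d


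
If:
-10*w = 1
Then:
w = -1/10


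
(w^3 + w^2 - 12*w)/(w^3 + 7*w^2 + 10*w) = (w^2 + w - 12)/(w^2 + 7*w + 10)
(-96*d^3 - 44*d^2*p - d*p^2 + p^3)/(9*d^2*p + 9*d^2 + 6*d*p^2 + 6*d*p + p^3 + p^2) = (-32*d^2 - 4*d*p + p^2)/(3*d*p + 3*d + p^2 + p)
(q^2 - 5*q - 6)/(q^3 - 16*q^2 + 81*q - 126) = (q + 1)/(q^2 - 10*q + 21)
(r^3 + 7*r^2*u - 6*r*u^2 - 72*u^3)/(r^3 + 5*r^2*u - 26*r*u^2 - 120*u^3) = (r - 3*u)/(r - 5*u)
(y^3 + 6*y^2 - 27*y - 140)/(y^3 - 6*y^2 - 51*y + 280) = (y + 4)/(y - 8)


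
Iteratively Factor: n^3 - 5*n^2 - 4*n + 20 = (n + 2)*(n^2 - 7*n + 10) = (n - 5)*(n + 2)*(n - 2)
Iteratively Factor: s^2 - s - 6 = (s - 3)*(s + 2)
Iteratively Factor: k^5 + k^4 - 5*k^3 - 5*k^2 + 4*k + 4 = (k + 2)*(k^4 - k^3 - 3*k^2 + k + 2) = (k - 1)*(k + 2)*(k^3 - 3*k - 2) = (k - 1)*(k + 1)*(k + 2)*(k^2 - k - 2) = (k - 1)*(k + 1)^2*(k + 2)*(k - 2)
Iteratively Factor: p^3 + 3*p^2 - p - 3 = (p + 1)*(p^2 + 2*p - 3) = (p + 1)*(p + 3)*(p - 1)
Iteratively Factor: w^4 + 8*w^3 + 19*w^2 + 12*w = (w + 1)*(w^3 + 7*w^2 + 12*w) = (w + 1)*(w + 4)*(w^2 + 3*w) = w*(w + 1)*(w + 4)*(w + 3)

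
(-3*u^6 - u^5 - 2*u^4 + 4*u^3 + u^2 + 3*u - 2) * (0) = 0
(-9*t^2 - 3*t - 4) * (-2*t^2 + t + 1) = 18*t^4 - 3*t^3 - 4*t^2 - 7*t - 4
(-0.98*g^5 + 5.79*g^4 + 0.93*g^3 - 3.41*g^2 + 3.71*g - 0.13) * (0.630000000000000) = -0.6174*g^5 + 3.6477*g^4 + 0.5859*g^3 - 2.1483*g^2 + 2.3373*g - 0.0819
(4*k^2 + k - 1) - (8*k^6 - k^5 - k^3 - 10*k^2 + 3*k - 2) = -8*k^6 + k^5 + k^3 + 14*k^2 - 2*k + 1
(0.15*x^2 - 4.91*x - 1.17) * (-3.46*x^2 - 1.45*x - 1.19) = -0.519*x^4 + 16.7711*x^3 + 10.9892*x^2 + 7.5394*x + 1.3923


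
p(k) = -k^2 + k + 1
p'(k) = 1 - 2*k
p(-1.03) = -1.09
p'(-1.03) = 3.06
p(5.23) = -21.12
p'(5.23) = -9.46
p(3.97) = -10.79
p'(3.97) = -6.94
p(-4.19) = -20.75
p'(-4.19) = 9.38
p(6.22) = -31.47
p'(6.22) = -11.44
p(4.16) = -12.15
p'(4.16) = -7.32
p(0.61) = 1.24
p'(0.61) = -0.22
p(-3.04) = -11.28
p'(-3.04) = 7.08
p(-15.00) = -239.00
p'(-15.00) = 31.00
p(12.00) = -131.00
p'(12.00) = -23.00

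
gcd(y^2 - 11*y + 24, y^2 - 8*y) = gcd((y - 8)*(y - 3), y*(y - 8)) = y - 8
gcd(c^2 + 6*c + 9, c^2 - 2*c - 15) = c + 3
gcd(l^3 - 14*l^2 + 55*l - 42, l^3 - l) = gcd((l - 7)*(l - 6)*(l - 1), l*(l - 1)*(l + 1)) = l - 1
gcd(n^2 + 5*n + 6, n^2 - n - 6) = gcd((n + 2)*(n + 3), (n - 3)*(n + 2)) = n + 2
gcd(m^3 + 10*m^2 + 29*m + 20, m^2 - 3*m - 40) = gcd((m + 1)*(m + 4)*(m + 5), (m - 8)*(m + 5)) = m + 5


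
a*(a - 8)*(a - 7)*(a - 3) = a^4 - 18*a^3 + 101*a^2 - 168*a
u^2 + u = u*(u + 1)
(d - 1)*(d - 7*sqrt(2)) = d^2 - 7*sqrt(2)*d - d + 7*sqrt(2)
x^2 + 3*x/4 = x*(x + 3/4)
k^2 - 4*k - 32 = (k - 8)*(k + 4)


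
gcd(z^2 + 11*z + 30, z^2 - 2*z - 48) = z + 6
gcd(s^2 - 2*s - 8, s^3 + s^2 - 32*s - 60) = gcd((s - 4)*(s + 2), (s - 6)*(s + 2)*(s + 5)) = s + 2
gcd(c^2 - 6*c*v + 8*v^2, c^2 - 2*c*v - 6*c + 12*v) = -c + 2*v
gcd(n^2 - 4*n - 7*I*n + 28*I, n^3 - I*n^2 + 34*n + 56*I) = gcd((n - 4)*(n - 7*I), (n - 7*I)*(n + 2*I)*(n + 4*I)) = n - 7*I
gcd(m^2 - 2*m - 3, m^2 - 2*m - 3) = m^2 - 2*m - 3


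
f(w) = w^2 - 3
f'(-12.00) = -24.00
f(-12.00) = 141.00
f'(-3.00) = -6.00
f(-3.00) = 6.00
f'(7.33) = 14.66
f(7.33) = 50.73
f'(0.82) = 1.64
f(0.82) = -2.33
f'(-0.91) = -1.82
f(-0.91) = -2.17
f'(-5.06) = -10.12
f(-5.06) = 22.60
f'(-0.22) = -0.44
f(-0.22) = -2.95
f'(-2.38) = -4.76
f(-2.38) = 2.66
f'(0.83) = 1.66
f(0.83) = -2.31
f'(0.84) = 1.68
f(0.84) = -2.29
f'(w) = 2*w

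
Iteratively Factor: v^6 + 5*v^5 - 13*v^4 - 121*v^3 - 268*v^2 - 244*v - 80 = (v + 1)*(v^5 + 4*v^4 - 17*v^3 - 104*v^2 - 164*v - 80) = (v - 5)*(v + 1)*(v^4 + 9*v^3 + 28*v^2 + 36*v + 16) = (v - 5)*(v + 1)*(v + 2)*(v^3 + 7*v^2 + 14*v + 8) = (v - 5)*(v + 1)*(v + 2)*(v + 4)*(v^2 + 3*v + 2) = (v - 5)*(v + 1)*(v + 2)^2*(v + 4)*(v + 1)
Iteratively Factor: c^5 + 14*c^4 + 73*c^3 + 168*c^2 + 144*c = (c + 4)*(c^4 + 10*c^3 + 33*c^2 + 36*c) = (c + 3)*(c + 4)*(c^3 + 7*c^2 + 12*c) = c*(c + 3)*(c + 4)*(c^2 + 7*c + 12) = c*(c + 3)^2*(c + 4)*(c + 4)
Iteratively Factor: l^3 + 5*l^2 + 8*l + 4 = (l + 2)*(l^2 + 3*l + 2) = (l + 2)^2*(l + 1)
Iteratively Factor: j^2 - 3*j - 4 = (j + 1)*(j - 4)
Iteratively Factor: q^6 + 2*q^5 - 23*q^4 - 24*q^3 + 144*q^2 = (q + 4)*(q^5 - 2*q^4 - 15*q^3 + 36*q^2) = q*(q + 4)*(q^4 - 2*q^3 - 15*q^2 + 36*q) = q*(q + 4)^2*(q^3 - 6*q^2 + 9*q) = q^2*(q + 4)^2*(q^2 - 6*q + 9) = q^2*(q - 3)*(q + 4)^2*(q - 3)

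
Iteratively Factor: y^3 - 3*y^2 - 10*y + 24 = (y + 3)*(y^2 - 6*y + 8) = (y - 2)*(y + 3)*(y - 4)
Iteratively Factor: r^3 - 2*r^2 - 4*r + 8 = (r - 2)*(r^2 - 4) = (r - 2)*(r + 2)*(r - 2)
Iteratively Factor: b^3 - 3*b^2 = (b - 3)*(b^2) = b*(b - 3)*(b)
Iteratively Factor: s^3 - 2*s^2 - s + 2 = (s - 2)*(s^2 - 1) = (s - 2)*(s - 1)*(s + 1)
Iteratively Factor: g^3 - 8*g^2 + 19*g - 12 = (g - 1)*(g^2 - 7*g + 12) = (g - 3)*(g - 1)*(g - 4)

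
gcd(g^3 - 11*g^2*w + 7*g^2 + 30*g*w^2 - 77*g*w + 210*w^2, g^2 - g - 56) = g + 7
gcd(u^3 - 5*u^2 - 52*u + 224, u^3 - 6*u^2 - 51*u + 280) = u^2 - u - 56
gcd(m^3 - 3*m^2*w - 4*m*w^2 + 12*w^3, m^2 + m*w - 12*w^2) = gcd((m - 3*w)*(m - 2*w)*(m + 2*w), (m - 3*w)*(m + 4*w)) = -m + 3*w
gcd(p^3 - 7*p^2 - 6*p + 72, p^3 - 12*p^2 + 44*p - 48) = p^2 - 10*p + 24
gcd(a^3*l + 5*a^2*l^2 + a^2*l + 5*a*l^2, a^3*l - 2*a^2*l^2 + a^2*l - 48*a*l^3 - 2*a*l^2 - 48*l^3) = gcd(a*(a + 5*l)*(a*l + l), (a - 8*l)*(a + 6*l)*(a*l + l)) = a*l + l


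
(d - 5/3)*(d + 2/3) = d^2 - d - 10/9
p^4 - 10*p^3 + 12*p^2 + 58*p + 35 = (p - 7)*(p - 5)*(p + 1)^2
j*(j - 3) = j^2 - 3*j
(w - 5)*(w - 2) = w^2 - 7*w + 10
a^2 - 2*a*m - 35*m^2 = (a - 7*m)*(a + 5*m)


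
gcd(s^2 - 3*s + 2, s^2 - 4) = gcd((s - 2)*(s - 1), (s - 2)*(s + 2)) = s - 2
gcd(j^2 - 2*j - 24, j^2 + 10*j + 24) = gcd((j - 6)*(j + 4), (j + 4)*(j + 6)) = j + 4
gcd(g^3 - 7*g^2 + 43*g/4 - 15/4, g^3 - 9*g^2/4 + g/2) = 1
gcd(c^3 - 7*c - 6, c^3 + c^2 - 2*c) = c + 2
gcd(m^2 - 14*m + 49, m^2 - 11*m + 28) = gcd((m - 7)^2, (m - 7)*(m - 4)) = m - 7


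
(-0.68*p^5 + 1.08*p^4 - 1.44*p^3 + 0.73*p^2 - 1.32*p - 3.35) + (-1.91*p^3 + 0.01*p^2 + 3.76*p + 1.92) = -0.68*p^5 + 1.08*p^4 - 3.35*p^3 + 0.74*p^2 + 2.44*p - 1.43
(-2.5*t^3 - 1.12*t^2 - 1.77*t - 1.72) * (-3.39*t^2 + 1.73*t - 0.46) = 8.475*t^5 - 0.5282*t^4 + 5.2127*t^3 + 3.2839*t^2 - 2.1614*t + 0.7912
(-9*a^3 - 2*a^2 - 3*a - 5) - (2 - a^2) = -9*a^3 - a^2 - 3*a - 7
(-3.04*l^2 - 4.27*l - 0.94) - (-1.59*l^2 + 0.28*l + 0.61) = -1.45*l^2 - 4.55*l - 1.55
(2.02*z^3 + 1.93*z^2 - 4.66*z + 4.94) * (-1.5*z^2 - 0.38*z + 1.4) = -3.03*z^5 - 3.6626*z^4 + 9.0846*z^3 - 2.9372*z^2 - 8.4012*z + 6.916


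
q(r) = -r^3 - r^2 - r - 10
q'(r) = -3*r^2 - 2*r - 1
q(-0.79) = -9.34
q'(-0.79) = -1.29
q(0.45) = -10.74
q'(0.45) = -2.51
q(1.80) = -20.87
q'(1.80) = -14.32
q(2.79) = -42.29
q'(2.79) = -29.93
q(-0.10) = -9.91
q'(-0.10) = -0.83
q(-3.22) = 16.24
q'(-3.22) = -25.67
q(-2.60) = 3.42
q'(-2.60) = -16.08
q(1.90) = -22.37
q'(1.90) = -15.63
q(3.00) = -49.00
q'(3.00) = -34.00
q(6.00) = -268.00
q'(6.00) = -121.00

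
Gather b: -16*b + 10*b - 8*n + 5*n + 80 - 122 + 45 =-6*b - 3*n + 3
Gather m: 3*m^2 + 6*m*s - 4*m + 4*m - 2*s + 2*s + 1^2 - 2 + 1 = 3*m^2 + 6*m*s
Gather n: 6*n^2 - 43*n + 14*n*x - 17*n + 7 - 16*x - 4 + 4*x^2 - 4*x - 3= 6*n^2 + n*(14*x - 60) + 4*x^2 - 20*x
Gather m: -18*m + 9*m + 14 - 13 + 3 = 4 - 9*m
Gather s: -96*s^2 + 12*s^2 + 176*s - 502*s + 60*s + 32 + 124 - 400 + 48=-84*s^2 - 266*s - 196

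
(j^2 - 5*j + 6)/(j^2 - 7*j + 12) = (j - 2)/(j - 4)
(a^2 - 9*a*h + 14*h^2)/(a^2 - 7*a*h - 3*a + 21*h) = (a - 2*h)/(a - 3)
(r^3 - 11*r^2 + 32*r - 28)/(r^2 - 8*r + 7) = (r^2 - 4*r + 4)/(r - 1)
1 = 1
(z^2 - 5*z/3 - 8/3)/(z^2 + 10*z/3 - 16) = (z + 1)/(z + 6)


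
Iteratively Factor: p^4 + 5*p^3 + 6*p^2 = (p)*(p^3 + 5*p^2 + 6*p) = p^2*(p^2 + 5*p + 6) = p^2*(p + 3)*(p + 2)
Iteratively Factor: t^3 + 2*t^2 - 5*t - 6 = (t + 3)*(t^2 - t - 2) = (t - 2)*(t + 3)*(t + 1)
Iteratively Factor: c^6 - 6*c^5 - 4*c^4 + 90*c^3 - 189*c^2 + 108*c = (c + 4)*(c^5 - 10*c^4 + 36*c^3 - 54*c^2 + 27*c) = (c - 1)*(c + 4)*(c^4 - 9*c^3 + 27*c^2 - 27*c) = (c - 3)*(c - 1)*(c + 4)*(c^3 - 6*c^2 + 9*c) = c*(c - 3)*(c - 1)*(c + 4)*(c^2 - 6*c + 9) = c*(c - 3)^2*(c - 1)*(c + 4)*(c - 3)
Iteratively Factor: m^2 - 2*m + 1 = (m - 1)*(m - 1)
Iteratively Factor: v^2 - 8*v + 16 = (v - 4)*(v - 4)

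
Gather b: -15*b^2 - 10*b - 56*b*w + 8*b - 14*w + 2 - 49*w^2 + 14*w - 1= -15*b^2 + b*(-56*w - 2) - 49*w^2 + 1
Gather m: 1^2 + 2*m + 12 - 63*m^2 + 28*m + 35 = -63*m^2 + 30*m + 48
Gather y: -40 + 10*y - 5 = 10*y - 45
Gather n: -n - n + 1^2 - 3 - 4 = -2*n - 6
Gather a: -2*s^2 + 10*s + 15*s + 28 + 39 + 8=-2*s^2 + 25*s + 75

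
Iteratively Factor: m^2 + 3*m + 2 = (m + 2)*(m + 1)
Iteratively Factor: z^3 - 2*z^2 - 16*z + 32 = (z - 4)*(z^2 + 2*z - 8) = (z - 4)*(z + 4)*(z - 2)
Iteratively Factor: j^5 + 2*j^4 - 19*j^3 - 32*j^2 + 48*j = (j + 4)*(j^4 - 2*j^3 - 11*j^2 + 12*j) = (j - 4)*(j + 4)*(j^3 + 2*j^2 - 3*j) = (j - 4)*(j - 1)*(j + 4)*(j^2 + 3*j) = j*(j - 4)*(j - 1)*(j + 4)*(j + 3)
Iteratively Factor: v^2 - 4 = (v + 2)*(v - 2)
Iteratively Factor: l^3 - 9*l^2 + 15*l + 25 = (l - 5)*(l^2 - 4*l - 5) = (l - 5)^2*(l + 1)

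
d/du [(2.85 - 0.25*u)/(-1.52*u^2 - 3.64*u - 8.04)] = (-0.38*u^2 + 8.664*u + 12.384)/(2.3104*u^4 + 11.0656*u^3 + 37.6912*u^2 + 58.5312*u + 64.6416)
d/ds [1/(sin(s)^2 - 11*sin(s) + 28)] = (11 - 2*sin(s))*cos(s)/(sin(s)^2 - 11*sin(s) + 28)^2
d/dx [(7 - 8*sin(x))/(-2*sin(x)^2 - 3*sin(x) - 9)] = (-16*sin(x)^2 + 28*sin(x) + 93)*cos(x)/(3*sin(x) - cos(2*x) + 10)^2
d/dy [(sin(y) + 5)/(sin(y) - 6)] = -11*cos(y)/(sin(y) - 6)^2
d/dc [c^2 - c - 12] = 2*c - 1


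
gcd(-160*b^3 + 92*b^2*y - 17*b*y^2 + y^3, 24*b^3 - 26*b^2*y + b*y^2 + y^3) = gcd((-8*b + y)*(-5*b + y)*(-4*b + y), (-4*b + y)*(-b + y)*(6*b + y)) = -4*b + y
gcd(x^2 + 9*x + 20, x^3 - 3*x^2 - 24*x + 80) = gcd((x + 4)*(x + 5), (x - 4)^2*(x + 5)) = x + 5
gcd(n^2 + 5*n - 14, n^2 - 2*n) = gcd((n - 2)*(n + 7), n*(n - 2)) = n - 2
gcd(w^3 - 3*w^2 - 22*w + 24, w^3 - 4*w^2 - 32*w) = w + 4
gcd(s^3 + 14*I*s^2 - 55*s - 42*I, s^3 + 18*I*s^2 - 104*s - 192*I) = s + 6*I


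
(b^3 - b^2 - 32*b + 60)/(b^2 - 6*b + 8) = (b^2 + b - 30)/(b - 4)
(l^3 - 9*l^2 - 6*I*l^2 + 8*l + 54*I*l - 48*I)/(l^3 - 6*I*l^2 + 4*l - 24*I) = (l^2 - 9*l + 8)/(l^2 + 4)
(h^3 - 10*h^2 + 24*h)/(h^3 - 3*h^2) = (h^2 - 10*h + 24)/(h*(h - 3))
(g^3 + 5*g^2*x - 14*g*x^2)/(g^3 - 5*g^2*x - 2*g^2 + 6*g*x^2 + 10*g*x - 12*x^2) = g*(-g - 7*x)/(-g^2 + 3*g*x + 2*g - 6*x)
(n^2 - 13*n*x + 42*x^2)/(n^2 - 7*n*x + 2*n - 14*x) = (n - 6*x)/(n + 2)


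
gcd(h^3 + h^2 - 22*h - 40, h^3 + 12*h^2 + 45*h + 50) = h + 2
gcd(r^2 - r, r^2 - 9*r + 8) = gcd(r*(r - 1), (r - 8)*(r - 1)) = r - 1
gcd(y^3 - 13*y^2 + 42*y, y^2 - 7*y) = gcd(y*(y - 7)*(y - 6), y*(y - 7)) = y^2 - 7*y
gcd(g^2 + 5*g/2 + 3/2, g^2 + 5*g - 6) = 1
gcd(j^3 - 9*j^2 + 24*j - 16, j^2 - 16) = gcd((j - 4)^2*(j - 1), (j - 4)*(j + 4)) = j - 4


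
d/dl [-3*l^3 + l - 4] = 1 - 9*l^2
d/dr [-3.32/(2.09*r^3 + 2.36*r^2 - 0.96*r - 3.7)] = (20.8164*r^2 + 15.6704*r - 3.1872)/(2.09*r^3 + 2.36*r^2 - 0.96*r - 3.7)^2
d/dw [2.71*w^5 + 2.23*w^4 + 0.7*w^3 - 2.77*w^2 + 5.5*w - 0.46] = 13.55*w^4 + 8.92*w^3 + 2.1*w^2 - 5.54*w + 5.5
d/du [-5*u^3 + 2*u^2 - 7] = u*(4 - 15*u)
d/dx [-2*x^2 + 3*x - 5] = 3 - 4*x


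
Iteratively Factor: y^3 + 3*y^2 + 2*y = (y)*(y^2 + 3*y + 2) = y*(y + 1)*(y + 2)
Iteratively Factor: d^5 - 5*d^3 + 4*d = (d + 2)*(d^4 - 2*d^3 - d^2 + 2*d) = (d - 1)*(d + 2)*(d^3 - d^2 - 2*d) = (d - 2)*(d - 1)*(d + 2)*(d^2 + d) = (d - 2)*(d - 1)*(d + 1)*(d + 2)*(d)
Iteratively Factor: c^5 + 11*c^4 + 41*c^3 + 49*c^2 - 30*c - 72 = (c + 2)*(c^4 + 9*c^3 + 23*c^2 + 3*c - 36) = (c + 2)*(c + 3)*(c^3 + 6*c^2 + 5*c - 12) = (c + 2)*(c + 3)^2*(c^2 + 3*c - 4) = (c + 2)*(c + 3)^2*(c + 4)*(c - 1)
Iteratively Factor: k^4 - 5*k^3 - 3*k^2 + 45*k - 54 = (k + 3)*(k^3 - 8*k^2 + 21*k - 18) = (k - 2)*(k + 3)*(k^2 - 6*k + 9) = (k - 3)*(k - 2)*(k + 3)*(k - 3)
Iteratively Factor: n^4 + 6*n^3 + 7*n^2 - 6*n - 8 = (n - 1)*(n^3 + 7*n^2 + 14*n + 8) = (n - 1)*(n + 2)*(n^2 + 5*n + 4) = (n - 1)*(n + 2)*(n + 4)*(n + 1)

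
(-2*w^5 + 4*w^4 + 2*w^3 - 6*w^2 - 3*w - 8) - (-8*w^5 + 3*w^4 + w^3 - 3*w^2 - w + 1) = 6*w^5 + w^4 + w^3 - 3*w^2 - 2*w - 9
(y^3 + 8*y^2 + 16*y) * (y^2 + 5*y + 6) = y^5 + 13*y^4 + 62*y^3 + 128*y^2 + 96*y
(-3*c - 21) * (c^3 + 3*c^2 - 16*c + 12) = -3*c^4 - 30*c^3 - 15*c^2 + 300*c - 252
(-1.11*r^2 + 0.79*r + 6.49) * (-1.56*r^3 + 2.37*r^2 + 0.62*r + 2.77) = 1.7316*r^5 - 3.8631*r^4 - 8.9403*r^3 + 12.7964*r^2 + 6.2121*r + 17.9773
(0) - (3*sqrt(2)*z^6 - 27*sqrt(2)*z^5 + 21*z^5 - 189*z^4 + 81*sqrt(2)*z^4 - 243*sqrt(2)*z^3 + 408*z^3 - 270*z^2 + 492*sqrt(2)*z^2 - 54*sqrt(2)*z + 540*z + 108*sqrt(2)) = -3*sqrt(2)*z^6 - 21*z^5 + 27*sqrt(2)*z^5 - 81*sqrt(2)*z^4 + 189*z^4 - 408*z^3 + 243*sqrt(2)*z^3 - 492*sqrt(2)*z^2 + 270*z^2 - 540*z + 54*sqrt(2)*z - 108*sqrt(2)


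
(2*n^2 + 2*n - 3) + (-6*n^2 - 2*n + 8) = 5 - 4*n^2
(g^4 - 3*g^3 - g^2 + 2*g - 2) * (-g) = -g^5 + 3*g^4 + g^3 - 2*g^2 + 2*g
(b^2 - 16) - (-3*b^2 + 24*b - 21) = 4*b^2 - 24*b + 5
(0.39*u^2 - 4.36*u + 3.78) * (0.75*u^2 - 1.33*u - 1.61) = 0.2925*u^4 - 3.7887*u^3 + 8.0059*u^2 + 1.9922*u - 6.0858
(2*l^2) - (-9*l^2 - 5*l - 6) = 11*l^2 + 5*l + 6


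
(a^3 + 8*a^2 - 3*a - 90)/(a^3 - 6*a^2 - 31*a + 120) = (a + 6)/(a - 8)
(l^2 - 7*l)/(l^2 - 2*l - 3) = l*(7 - l)/(-l^2 + 2*l + 3)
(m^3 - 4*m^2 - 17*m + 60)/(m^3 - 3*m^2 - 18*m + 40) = (m - 3)/(m - 2)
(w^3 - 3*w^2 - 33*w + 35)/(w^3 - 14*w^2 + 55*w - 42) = (w + 5)/(w - 6)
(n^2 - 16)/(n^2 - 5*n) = (n^2 - 16)/(n*(n - 5))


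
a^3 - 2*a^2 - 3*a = a*(a - 3)*(a + 1)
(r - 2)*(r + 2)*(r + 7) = r^3 + 7*r^2 - 4*r - 28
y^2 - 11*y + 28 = (y - 7)*(y - 4)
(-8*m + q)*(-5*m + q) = 40*m^2 - 13*m*q + q^2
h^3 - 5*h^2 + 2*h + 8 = (h - 4)*(h - 2)*(h + 1)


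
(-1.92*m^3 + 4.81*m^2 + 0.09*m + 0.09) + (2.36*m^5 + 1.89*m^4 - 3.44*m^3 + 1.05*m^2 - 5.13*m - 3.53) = 2.36*m^5 + 1.89*m^4 - 5.36*m^3 + 5.86*m^2 - 5.04*m - 3.44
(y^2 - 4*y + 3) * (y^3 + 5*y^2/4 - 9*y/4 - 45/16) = y^5 - 11*y^4/4 - 17*y^3/4 + 159*y^2/16 + 9*y/2 - 135/16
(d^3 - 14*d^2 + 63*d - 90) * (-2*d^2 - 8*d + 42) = -2*d^5 + 20*d^4 + 28*d^3 - 912*d^2 + 3366*d - 3780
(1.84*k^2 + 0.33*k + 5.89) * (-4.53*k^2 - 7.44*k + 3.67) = -8.3352*k^4 - 15.1845*k^3 - 22.3841*k^2 - 42.6105*k + 21.6163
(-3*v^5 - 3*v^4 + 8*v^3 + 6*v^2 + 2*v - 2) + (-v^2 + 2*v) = -3*v^5 - 3*v^4 + 8*v^3 + 5*v^2 + 4*v - 2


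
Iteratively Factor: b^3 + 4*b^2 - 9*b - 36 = (b + 3)*(b^2 + b - 12) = (b + 3)*(b + 4)*(b - 3)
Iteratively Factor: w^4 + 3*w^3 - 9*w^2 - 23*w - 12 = (w + 4)*(w^3 - w^2 - 5*w - 3) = (w + 1)*(w + 4)*(w^2 - 2*w - 3) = (w + 1)^2*(w + 4)*(w - 3)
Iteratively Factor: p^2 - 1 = (p - 1)*(p + 1)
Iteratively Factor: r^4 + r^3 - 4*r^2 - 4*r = (r + 2)*(r^3 - r^2 - 2*r) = (r - 2)*(r + 2)*(r^2 + r) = r*(r - 2)*(r + 2)*(r + 1)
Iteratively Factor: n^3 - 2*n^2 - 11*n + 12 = (n - 1)*(n^2 - n - 12) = (n - 4)*(n - 1)*(n + 3)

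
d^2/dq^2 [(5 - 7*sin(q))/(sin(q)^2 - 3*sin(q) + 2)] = (7*sin(q)^4 + 8*sin(q)^3 - 45*sin(q)^2 + 22*sin(q) + 14)/((sin(q) - 2)^3*(sin(q) - 1)^2)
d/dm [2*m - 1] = 2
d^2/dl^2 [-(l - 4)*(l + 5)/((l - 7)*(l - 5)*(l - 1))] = 2*(-l^6 - 3*l^5 + 300*l^4 - 3058*l^3 + 14115*l^2 - 33195*l + 32210)/(l^9 - 39*l^8 + 648*l^7 - 5968*l^6 + 33186*l^5 - 113766*l^4 + 235808*l^3 - 279720*l^2 + 172725*l - 42875)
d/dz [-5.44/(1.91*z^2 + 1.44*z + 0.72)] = (20.7808*z + 7.8336)/(1.91*z^2 + 1.44*z + 0.72)^2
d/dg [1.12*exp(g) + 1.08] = 1.12*exp(g)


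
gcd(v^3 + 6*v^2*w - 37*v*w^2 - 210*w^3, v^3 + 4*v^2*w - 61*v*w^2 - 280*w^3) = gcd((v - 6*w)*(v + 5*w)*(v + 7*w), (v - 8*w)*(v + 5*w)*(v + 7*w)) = v^2 + 12*v*w + 35*w^2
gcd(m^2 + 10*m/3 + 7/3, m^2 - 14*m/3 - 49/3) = m + 7/3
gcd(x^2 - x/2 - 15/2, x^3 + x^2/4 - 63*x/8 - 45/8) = x^2 - x/2 - 15/2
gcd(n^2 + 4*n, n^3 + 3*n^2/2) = n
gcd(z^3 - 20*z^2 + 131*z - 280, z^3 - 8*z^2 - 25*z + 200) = z^2 - 13*z + 40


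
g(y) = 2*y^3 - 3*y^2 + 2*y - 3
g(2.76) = 21.72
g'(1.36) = 4.94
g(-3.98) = -184.57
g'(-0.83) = 11.11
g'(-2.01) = 38.30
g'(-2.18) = 43.59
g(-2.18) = -42.34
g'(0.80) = 1.04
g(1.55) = 0.34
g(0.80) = -2.30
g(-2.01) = -35.38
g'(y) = 6*y^2 - 6*y + 2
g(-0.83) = -7.87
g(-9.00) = -1722.00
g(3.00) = 30.00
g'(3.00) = 38.00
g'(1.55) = 7.12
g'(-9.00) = 542.00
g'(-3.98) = 120.92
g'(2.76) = 31.15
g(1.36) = -0.80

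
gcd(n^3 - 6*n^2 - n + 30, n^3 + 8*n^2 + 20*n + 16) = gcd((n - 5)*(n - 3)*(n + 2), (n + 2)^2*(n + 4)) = n + 2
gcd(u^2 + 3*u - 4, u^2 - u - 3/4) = 1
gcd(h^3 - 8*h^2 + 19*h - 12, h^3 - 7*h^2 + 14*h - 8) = h^2 - 5*h + 4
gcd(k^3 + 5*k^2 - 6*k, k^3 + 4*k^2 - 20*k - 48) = k + 6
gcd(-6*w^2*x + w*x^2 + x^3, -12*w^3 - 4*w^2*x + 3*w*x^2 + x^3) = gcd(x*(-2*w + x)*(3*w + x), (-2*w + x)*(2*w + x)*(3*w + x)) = -6*w^2 + w*x + x^2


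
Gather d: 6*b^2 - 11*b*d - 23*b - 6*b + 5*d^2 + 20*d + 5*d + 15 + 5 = 6*b^2 - 29*b + 5*d^2 + d*(25 - 11*b) + 20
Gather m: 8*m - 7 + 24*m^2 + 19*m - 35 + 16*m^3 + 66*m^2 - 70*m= 16*m^3 + 90*m^2 - 43*m - 42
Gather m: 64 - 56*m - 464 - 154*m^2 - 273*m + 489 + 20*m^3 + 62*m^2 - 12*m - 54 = 20*m^3 - 92*m^2 - 341*m + 35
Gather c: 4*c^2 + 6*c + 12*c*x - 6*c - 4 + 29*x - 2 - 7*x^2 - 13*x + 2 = 4*c^2 + 12*c*x - 7*x^2 + 16*x - 4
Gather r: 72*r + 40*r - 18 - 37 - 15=112*r - 70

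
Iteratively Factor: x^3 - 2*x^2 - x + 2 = (x - 1)*(x^2 - x - 2) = (x - 1)*(x + 1)*(x - 2)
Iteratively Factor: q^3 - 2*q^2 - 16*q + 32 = (q + 4)*(q^2 - 6*q + 8) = (q - 2)*(q + 4)*(q - 4)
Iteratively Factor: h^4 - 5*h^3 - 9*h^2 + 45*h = (h + 3)*(h^3 - 8*h^2 + 15*h) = (h - 3)*(h + 3)*(h^2 - 5*h) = (h - 5)*(h - 3)*(h + 3)*(h)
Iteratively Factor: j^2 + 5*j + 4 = (j + 4)*(j + 1)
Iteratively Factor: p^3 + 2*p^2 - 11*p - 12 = (p + 1)*(p^2 + p - 12) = (p - 3)*(p + 1)*(p + 4)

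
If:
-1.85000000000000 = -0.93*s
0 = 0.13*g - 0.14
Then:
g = 1.08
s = 1.99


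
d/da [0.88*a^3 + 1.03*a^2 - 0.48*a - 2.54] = 2.64*a^2 + 2.06*a - 0.48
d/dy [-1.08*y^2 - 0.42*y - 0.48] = -2.16*y - 0.42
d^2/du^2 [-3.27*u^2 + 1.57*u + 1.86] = -6.54000000000000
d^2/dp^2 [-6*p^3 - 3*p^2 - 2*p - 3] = -36*p - 6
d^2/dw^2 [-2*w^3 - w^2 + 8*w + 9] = -12*w - 2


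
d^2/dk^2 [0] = 0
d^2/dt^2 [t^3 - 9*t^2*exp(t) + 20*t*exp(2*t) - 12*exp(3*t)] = -9*t^2*exp(t) + 80*t*exp(2*t) - 36*t*exp(t) + 6*t - 108*exp(3*t) + 80*exp(2*t) - 18*exp(t)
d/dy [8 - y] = -1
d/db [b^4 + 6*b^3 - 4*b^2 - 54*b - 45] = 4*b^3 + 18*b^2 - 8*b - 54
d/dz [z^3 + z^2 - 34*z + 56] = 3*z^2 + 2*z - 34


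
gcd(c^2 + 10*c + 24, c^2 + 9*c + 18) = c + 6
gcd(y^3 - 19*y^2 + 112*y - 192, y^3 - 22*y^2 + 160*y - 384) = y^2 - 16*y + 64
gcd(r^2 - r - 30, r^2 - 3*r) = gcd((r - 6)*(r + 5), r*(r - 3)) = 1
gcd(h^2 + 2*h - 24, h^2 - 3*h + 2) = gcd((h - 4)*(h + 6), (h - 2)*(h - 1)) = 1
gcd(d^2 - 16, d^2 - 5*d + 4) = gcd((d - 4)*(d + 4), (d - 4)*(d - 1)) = d - 4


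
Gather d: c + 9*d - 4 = c + 9*d - 4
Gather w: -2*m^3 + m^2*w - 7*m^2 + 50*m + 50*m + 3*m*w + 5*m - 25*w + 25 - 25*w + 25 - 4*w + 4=-2*m^3 - 7*m^2 + 105*m + w*(m^2 + 3*m - 54) + 54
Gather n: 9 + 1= 10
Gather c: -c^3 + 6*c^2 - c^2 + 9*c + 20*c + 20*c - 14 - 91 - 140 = -c^3 + 5*c^2 + 49*c - 245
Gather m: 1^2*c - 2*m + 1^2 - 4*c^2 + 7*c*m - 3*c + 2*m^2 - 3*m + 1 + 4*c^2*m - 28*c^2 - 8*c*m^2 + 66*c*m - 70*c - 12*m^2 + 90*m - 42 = -32*c^2 - 72*c + m^2*(-8*c - 10) + m*(4*c^2 + 73*c + 85) - 40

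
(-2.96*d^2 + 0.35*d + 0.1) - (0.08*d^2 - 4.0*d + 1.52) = -3.04*d^2 + 4.35*d - 1.42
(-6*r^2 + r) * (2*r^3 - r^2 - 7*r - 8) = -12*r^5 + 8*r^4 + 41*r^3 + 41*r^2 - 8*r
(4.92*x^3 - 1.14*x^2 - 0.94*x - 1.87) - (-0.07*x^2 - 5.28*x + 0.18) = 4.92*x^3 - 1.07*x^2 + 4.34*x - 2.05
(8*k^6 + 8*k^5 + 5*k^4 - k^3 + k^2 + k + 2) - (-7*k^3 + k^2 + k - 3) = 8*k^6 + 8*k^5 + 5*k^4 + 6*k^3 + 5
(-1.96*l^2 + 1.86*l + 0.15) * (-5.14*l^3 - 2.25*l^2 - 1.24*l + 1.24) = 10.0744*l^5 - 5.1504*l^4 - 2.5256*l^3 - 5.0743*l^2 + 2.1204*l + 0.186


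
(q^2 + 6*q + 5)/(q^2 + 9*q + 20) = (q + 1)/(q + 4)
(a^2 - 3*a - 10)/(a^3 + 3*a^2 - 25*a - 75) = (a + 2)/(a^2 + 8*a + 15)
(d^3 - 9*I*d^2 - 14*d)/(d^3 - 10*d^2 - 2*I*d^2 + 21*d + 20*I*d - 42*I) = d*(d - 7*I)/(d^2 - 10*d + 21)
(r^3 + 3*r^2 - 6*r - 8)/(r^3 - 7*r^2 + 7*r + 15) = (r^2 + 2*r - 8)/(r^2 - 8*r + 15)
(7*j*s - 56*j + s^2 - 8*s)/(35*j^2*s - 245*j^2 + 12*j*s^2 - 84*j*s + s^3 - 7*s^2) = (s - 8)/(5*j*s - 35*j + s^2 - 7*s)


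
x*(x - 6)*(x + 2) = x^3 - 4*x^2 - 12*x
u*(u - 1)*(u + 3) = u^3 + 2*u^2 - 3*u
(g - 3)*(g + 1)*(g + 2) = g^3 - 7*g - 6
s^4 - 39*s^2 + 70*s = s*(s - 5)*(s - 2)*(s + 7)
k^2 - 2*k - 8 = (k - 4)*(k + 2)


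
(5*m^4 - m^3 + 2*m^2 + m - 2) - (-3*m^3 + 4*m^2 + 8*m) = 5*m^4 + 2*m^3 - 2*m^2 - 7*m - 2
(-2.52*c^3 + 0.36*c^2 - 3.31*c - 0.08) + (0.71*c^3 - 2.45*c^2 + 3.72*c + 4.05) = -1.81*c^3 - 2.09*c^2 + 0.41*c + 3.97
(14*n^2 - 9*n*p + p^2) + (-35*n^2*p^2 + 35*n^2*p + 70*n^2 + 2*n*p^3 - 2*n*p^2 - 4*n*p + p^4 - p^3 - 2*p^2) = -35*n^2*p^2 + 35*n^2*p + 84*n^2 + 2*n*p^3 - 2*n*p^2 - 13*n*p + p^4 - p^3 - p^2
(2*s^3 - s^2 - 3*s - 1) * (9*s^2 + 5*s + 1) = 18*s^5 + s^4 - 30*s^3 - 25*s^2 - 8*s - 1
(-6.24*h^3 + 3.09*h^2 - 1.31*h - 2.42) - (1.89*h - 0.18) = -6.24*h^3 + 3.09*h^2 - 3.2*h - 2.24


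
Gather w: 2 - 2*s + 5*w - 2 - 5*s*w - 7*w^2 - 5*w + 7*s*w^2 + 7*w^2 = 7*s*w^2 - 5*s*w - 2*s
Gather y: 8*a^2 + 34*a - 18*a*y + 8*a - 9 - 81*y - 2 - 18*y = 8*a^2 + 42*a + y*(-18*a - 99) - 11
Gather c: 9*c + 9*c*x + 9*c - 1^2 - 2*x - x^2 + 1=c*(9*x + 18) - x^2 - 2*x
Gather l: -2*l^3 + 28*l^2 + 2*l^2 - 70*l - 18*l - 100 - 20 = -2*l^3 + 30*l^2 - 88*l - 120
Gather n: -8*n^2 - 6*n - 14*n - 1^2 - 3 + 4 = -8*n^2 - 20*n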